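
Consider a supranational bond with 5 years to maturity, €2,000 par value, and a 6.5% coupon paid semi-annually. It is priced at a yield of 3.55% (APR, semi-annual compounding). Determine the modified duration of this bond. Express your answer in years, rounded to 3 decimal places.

Periodic yield y = 0.01775. First find Macaulay duration:
  t   CF        PV=CF/(1+0.01775)^t    t·PV
  1        65.00        63.8664        63.8664
  2        65.00        62.7525       125.5050
  3        65.00        61.6581       184.9743
  4        65.00        60.5827       242.3310
  5        65.00        59.5262       297.6308
  6        65.00        58.4880       350.9279
  7        65.00        57.4679       402.2755
  8        65.00        56.4657       451.7253
  9        65.00        55.4809       499.3279
  10    2,065.00     1,731.8447    17,318.4470
  Σ                  2,268.1330    19,937.0111
P = 2,268.1330; Macaulay duration = 19,937.0111 / 2,268.1330 = 8.79005 half-year periods = 4.39503 years.
Modified duration = D_Mac / (1 + y) = 4.39503 / 1.01775 = 4.31838 years.

4.318 years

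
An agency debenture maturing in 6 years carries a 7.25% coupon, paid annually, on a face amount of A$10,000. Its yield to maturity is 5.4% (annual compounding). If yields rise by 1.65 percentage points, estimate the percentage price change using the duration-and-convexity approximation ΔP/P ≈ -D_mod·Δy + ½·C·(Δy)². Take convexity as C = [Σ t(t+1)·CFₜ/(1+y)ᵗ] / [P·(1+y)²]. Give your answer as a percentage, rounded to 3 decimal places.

With y = 0.054:
  t   CF        PV=CF/(1+0.054)^t    t·PV        t(t+1)·PV
  1       725.00       687.8558       687.8558       1,375.7116
  2       725.00       652.6146     1,305.2292       3,915.6876
  3       725.00       619.1789     1,857.5368       7,430.1472
  4       725.00       587.4563     2,349.8252      11,749.1259
  5       725.00       557.3589     2,786.7946      16,720.7675
  6    10,725.00     7,822.6452    46,935.8715     328,551.1003
  Σ                 10,927.1098    55,923.1130     369,742.5401
P = 10,927.1098; D_Mac = 5.11783 yrs; D_mod = 4.85563 yrs; C = 30.45881.
Duration effect: -4.85563 × (+0.0165) = -0.080118
Convexity effect: 0.5 × 30.45881 × (0.0165)² = +0.0041462
ΔP/P ≈ -0.080118 + 0.0041462 = -0.075972 = -7.5972%.

-7.597%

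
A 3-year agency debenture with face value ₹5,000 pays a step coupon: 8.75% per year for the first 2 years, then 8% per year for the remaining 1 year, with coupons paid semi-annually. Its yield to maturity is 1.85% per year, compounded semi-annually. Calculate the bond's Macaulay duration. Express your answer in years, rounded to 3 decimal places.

Periodic yield y = 0.00925. Discount each cash flow and weight by its period:
  t   CF        PV=CF/(1+0.00925)^t    t·PV
  1       218.75       216.7451       216.7451
  2       218.75       214.7586       429.5172
  3       218.75       212.7903       638.3708
  4       218.75       210.8400       843.3600
  5       200.00       191.0012       955.0062
  6     5,200.00     4,920.5177    29,523.1060
  Σ                  5,966.6529    32,606.1054
Price P = Σ PV = 5,966.6529.
Macaulay duration = Σ(t·PV) / P = 32,606.1054 / 5,966.6529 = 5.46472 half-year periods.
In years: 5.46472 / 2 = 2.73236 years.

2.732 years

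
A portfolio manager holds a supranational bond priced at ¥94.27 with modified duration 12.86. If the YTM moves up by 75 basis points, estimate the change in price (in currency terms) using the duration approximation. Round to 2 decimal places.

-¥9.09

Duration approximation: ΔP/P ≈ -D_mod · Δy = -12.86 × (+0.0075) = -0.096450.
ΔP ≈ 94.27 × (-0.096450) = -9.0923415.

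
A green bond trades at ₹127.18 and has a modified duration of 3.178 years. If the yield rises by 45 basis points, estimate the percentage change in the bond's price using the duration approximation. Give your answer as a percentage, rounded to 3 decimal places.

Duration approximation: ΔP/P ≈ -D_mod · Δy = -3.178 × (+0.0045) = -0.014301.
As a percentage: -1.4301%.

-1.430%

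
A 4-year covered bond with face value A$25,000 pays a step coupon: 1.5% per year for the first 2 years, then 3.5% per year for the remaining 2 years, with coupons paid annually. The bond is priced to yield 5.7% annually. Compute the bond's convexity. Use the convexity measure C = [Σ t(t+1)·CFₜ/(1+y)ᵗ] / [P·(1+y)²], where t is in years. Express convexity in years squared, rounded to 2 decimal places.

17.21

With y = 0.057:
  t   CF        PV=CF/(1+0.057)^t    t·PV        t(t+1)·PV
  1       375.00       354.7777       354.7777         709.5553
  2       375.00       335.6459       671.2917       2,013.8752
  3       875.00       740.9401     2,222.8203       8,891.2810
  4    25,875.00    20,729.0982    82,916.3929     414,581.9643
  Σ                 22,160.4618    86,165.2825     426,196.6758
P = 22,160.4618.
Convexity = Σ t(t+1)·PV / [P·(1+y)²] = 426,196.6758 / (22,160.4618 × 1.117249) = 17.21398.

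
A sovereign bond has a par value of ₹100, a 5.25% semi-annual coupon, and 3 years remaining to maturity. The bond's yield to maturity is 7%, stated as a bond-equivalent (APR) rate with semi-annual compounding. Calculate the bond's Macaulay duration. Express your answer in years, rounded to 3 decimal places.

Periodic yield y = 0.035. Discount each cash flow and weight by its period:
  t   CF        PV=CF/(1+0.035)^t    t·PV
  1        2.625         2.5362         2.5362
  2        2.625         2.4505         4.9009
  3        2.625         2.3676         7.1028
  4        2.625         2.2875         9.1501
  5        2.625         2.2102        11.0509
  6      102.625        83.4855       500.9130
  Σ                     95.3375       535.6540
Price P = Σ PV = 95.3375.
Macaulay duration = Σ(t·PV) / P = 535.6540 / 95.3375 = 5.61850 half-year periods.
In years: 5.61850 / 2 = 2.80925 years.

2.809 years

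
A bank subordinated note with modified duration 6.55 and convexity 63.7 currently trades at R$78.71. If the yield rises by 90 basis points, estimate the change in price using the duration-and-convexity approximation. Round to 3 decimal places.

-R$4.437

Duration effect: -D_mod·Δy = -6.55 × (+0.009) = -0.058950
Convexity effect: ½·C·(Δy)² = 0.5 × 63.7 × (0.009)² = +0.00257985
ΔP/P ≈ -0.058950 + 0.00257985 = -0.05637015
ΔP ≈ 78.71 × (-0.05637015) = -4.4368945065.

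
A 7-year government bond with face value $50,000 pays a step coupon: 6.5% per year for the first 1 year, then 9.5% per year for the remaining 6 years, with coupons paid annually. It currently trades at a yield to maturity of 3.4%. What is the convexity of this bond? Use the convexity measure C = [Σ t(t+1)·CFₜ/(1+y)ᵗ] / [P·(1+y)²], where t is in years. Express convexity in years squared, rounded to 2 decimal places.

40.01

With y = 0.034:
  t   CF        PV=CF/(1+0.034)^t    t·PV        t(t+1)·PV
  1     3,250.00     3,143.1335     3,143.1335       6,286.2669
  2     4,750.00     4,442.7567     8,885.5134      26,656.5403
  3     4,750.00     4,296.6699    12,890.0098      51,560.0393
  4     4,750.00     4,155.3868    16,621.5472      83,107.7358
  5     4,750.00     4,018.7493    20,093.7466     120,562.4793
  6     4,750.00     3,886.6047    23,319.6285     163,237.3995
  7    54,750.00    43,325.1777   303,276.2436   2,426,209.9486
  Σ                 67,268.4786   388,229.8225   2,877,620.4097
P = 67,268.4786.
Convexity = Σ t(t+1)·PV / [P·(1+y)²] = 2,877,620.4097 / (67,268.4786 × 1.069156) = 40.01113.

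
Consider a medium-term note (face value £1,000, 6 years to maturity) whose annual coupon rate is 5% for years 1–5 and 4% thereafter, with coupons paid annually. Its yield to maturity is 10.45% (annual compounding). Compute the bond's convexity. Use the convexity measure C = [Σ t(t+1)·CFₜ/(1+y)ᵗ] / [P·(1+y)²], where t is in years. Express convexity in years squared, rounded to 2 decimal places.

28.49

With y = 0.1045:
  t   CF        PV=CF/(1+0.1045)^t    t·PV        t(t+1)·PV
  1        50.00        45.2694        45.2694          90.5387
  2        50.00        40.9863        81.9726         245.9177
  3        50.00        37.1085       111.3254         445.3014
  4        50.00        33.5975       134.3900         671.9502
  5        50.00        30.4188       152.0938         912.5626
  6     1,040.00       572.8475     3,437.0850      24,059.5948
  Σ                    760.2279     3,962.1361      26,425.8655
P = 760.2279.
Convexity = Σ t(t+1)·PV / [P·(1+y)²] = 26,425.8655 / (760.2279 × 1.219920) = 28.49404.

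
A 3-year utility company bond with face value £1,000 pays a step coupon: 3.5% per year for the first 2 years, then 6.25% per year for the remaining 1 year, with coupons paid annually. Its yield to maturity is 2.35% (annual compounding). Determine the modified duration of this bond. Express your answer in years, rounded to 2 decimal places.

2.84 years

Periodic yield y = 0.0235. First find Macaulay duration:
  t   CF        PV=CF/(1+0.0235)^t    t·PV
  1        35.00        34.1964        34.1964
  2        35.00        33.4112        66.8224
  3     1,062.50       990.9812     2,972.9435
  Σ                  1,058.5888     3,073.9623
P = 1,058.5888; Macaulay duration = 3,073.9623 / 1,058.5888 = 2.90383 years.
Modified duration = D_Mac / (1 + y) = 2.90383 / 1.0235 = 2.83716 years.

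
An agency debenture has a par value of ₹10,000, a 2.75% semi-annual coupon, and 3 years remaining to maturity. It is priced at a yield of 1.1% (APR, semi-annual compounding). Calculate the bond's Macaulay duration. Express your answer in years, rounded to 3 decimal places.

2.903 years

Periodic yield y = 0.0055. Discount each cash flow and weight by its period:
  t   CF        PV=CF/(1+0.0055)^t    t·PV
  1       137.50       136.7479       136.7479
  2       137.50       135.9999       271.9998
  3       137.50       135.2560       405.7679
  4       137.50       134.5161       538.0646
  5       137.50       133.7803       668.9017
  6    10,137.50     9,809.3091    58,855.8543
  Σ                 10,485.6093    60,877.3362
Price P = Σ PV = 10,485.6093.
Macaulay duration = Σ(t·PV) / P = 60,877.3362 / 10,485.6093 = 5.80580 half-year periods.
In years: 5.80580 / 2 = 2.90290 years.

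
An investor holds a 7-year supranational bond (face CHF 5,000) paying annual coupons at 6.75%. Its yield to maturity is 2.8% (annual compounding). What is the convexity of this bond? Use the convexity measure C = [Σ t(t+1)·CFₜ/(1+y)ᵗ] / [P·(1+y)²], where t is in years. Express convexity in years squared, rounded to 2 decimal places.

With y = 0.028:
  t   CF        PV=CF/(1+0.028)^t    t·PV        t(t+1)·PV
  1       337.50       328.3074       328.3074         656.6148
  2       337.50       319.3652       638.7303       1,916.1910
  3       337.50       310.6665       931.9995       3,727.9981
  4       337.50       302.2048     1,208.8191       6,044.0954
  5       337.50       293.9735     1,469.8676       8,819.2054
  6       337.50       285.9665     1,715.7987      12,010.5910
  7     5,337.50     4,399.3254    30,795.2777     246,362.2220
  Σ                  6,239.8092    37,088.8004     279,536.9178
P = 6,239.8092.
Convexity = Σ t(t+1)·PV / [P·(1+y)²] = 279,536.9178 / (6,239.8092 × 1.056784) = 42.39178.

42.39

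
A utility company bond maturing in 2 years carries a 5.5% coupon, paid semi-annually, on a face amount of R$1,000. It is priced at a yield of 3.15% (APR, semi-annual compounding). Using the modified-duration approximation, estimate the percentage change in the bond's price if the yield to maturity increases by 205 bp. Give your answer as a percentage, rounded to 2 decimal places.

Periodic yield y = 0.01575. Modified duration first:
  t   CF        PV=CF/(1+0.01575)^t    t·PV
  1        27.50        27.0736        27.0736
  2        27.50        26.6538        53.3076
  3        27.50        26.2405        78.7215
  4     1,027.50       965.2382     3,860.9528
  Σ                  1,045.2061     4,020.0555
P = 1,045.2061; D_Mac = 3.84618 half-year periods = 1.92309 yrs; D_mod = 1.92309/(1+0.01575) = 1.89327 yrs.
ΔP/P ≈ -D_mod · Δy = -1.89327 × (+0.0205) = -0.038812 = -3.8812%.

-3.88%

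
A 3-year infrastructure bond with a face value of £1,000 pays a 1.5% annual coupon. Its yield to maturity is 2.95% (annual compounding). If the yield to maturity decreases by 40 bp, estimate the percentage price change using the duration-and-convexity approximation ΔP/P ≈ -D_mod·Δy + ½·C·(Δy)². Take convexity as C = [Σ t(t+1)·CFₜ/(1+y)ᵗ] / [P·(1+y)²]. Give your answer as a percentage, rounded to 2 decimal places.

+1.16%

With y = 0.0295:
  t   CF        PV=CF/(1+0.0295)^t    t·PV        t(t+1)·PV
  1        15.00        14.5702        14.5702          29.1404
  2        15.00        14.1527        28.3054          84.9161
  3     1,015.00       930.2228     2,790.6685      11,162.6738
  Σ                    958.9457     2,833.5440      11,276.7303
P = 958.9457; D_Mac = 2.95485 yrs; D_mod = 2.87018 yrs; C = 11.09523.
Duration effect: -2.87018 × (-0.004) = +0.011481
Convexity effect: 0.5 × 11.09523 × (-0.004)² = +0.0000888
ΔP/P ≈ +0.011481 + 0.0000888 = +0.011569 = +1.1569%.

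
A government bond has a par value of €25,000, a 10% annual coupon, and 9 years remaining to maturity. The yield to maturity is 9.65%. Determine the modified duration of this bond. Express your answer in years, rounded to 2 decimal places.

5.80 years

Periodic yield y = 0.0965. First find Macaulay duration:
  t   CF        PV=CF/(1+0.0965)^t    t·PV
  1     2,500.00     2,279.9818     2,279.9818
  2     2,500.00     2,079.3267     4,158.6535
  3     2,500.00     1,896.3308     5,688.9924
  4     2,500.00     1,729.4399     6,917.7594
  5     2,500.00     1,577.2365     7,886.1827
  6     2,500.00     1,438.4282     8,630.5693
  7     2,500.00     1,311.8360     9,182.8522
  8     2,500.00     1,196.3849     9,571.0791
  9    27,500.00    12,002.0372   108,018.3351
  Σ                 25,511.0021   162,334.4055
P = 25,511.0021; Macaulay duration = 162,334.4055 / 25,511.0021 = 6.36331 years.
Modified duration = D_Mac / (1 + y) = 6.36331 / 1.0965 = 5.80329 years.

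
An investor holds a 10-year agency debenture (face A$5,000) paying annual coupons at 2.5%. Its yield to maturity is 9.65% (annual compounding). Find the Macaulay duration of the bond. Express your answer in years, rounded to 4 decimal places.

Periodic yield y = 0.0965. Discount each cash flow and weight by its year:
  t   CF        PV=CF/(1+0.0965)^t    t·PV
  1       125.00       113.9991       113.9991
  2       125.00       103.9663       207.9327
  3       125.00        94.8165       284.4496
  4       125.00        86.4720       345.8880
  5       125.00        78.8618       394.3091
  6       125.00        71.9214       431.5285
  7       125.00        65.5918       459.1426
  8       125.00        59.8192       478.5540
  9       125.00        54.5547       490.9924
  10    5,125.00     2,039.8936    20,398.9357
  Σ                  2,769.8965    23,605.7317
Price P = Σ PV = 2,769.8965.
Macaulay duration = Σ(t·PV) / P = 23,605.7317 / 2,769.8965 = 8.52224 years.

8.5222 years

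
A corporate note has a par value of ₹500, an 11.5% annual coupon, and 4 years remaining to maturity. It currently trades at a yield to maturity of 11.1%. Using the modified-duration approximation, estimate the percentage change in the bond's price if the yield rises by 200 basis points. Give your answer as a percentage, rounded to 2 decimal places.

-6.17%

Periodic yield y = 0.111. Modified duration first:
  t   CF        PV=CF/(1+0.111)^t    t·PV
  1        57.50        51.7552        51.7552
  2        57.50        46.5843        93.1686
  3        57.50        41.9301       125.7902
  4       557.50       365.9221     1,463.6884
  Σ                    506.1917     1,734.4024
P = 506.1917; D_Mac = 3.42637 yrs; D_mod = 3.42637/(1+0.111) = 3.08405 yrs.
ΔP/P ≈ -D_mod · Δy = -3.08405 × (+0.02) = -0.061681 = -6.1681%.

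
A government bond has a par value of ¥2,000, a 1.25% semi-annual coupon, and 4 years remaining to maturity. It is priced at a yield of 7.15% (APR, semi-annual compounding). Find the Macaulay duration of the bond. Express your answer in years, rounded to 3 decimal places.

Periodic yield y = 0.03575. Discount each cash flow and weight by its period:
  t   CF        PV=CF/(1+0.03575)^t    t·PV
  1        12.50        12.0685        12.0685
  2        12.50        11.6520        23.3040
  3        12.50        11.2498        33.7494
  4        12.50        10.8615        43.4460
  5        12.50        10.4866        52.4331
  6        12.50        10.1247        60.7479
  7        12.50         9.7752        68.4264
  8     2,012.50     1,519.4848    12,155.8782
  Σ                  1,595.7031    12,450.0536
Price P = Σ PV = 1,595.7031.
Macaulay duration = Σ(t·PV) / P = 12,450.0536 / 1,595.7031 = 7.80224 half-year periods.
In years: 7.80224 / 2 = 3.90112 years.

3.901 years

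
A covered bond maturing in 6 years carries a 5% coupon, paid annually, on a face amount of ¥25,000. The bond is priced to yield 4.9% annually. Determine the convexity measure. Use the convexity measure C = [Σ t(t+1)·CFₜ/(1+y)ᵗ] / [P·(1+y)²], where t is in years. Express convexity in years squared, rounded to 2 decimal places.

With y = 0.049:
  t   CF        PV=CF/(1+0.049)^t    t·PV        t(t+1)·PV
  1     1,250.00     1,191.6111     1,191.6111       2,383.2221
  2     1,250.00     1,135.9495     2,271.8991       6,815.6972
  3     1,250.00     1,082.8880     3,248.6641      12,994.6562
  4     1,250.00     1,032.3051     4,129.2203      20,646.1014
  5     1,250.00       984.0849     4,920.4245      29,522.5473
  6    26,250.00    19,700.4605   118,202.7632     827,419.3422
  Σ                 25,127.2991   133,964.5822     899,781.5664
P = 25,127.2991.
Convexity = Σ t(t+1)·PV / [P·(1+y)²] = 899,781.5664 / (25,127.2991 × 1.100401) = 32.54171.

32.54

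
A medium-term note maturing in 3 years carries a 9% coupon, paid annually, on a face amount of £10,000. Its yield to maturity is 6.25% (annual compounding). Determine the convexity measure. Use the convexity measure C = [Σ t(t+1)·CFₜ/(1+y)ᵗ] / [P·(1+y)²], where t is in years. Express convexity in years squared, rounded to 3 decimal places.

With y = 0.0625:
  t   CF        PV=CF/(1+0.0625)^t    t·PV        t(t+1)·PV
  1       900.00       847.0588       847.0588       1,694.1176
  2       900.00       797.2318     1,594.4637       4,783.3910
  3    10,900.00     9,087.4008    27,262.2023     109,048.8093
  Σ                 10,731.6914    29,703.7248     115,526.3179
P = 10,731.6914.
Convexity = Σ t(t+1)·PV / [P·(1+y)²] = 115,526.3179 / (10,731.6914 × 1.128906) = 9.53575.

9.536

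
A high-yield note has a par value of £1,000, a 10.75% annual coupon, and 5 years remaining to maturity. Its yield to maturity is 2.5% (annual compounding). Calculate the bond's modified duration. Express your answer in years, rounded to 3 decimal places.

Periodic yield y = 0.025. First find Macaulay duration:
  t   CF        PV=CF/(1+0.025)^t    t·PV
  1       107.50       104.8780       104.8780
  2       107.50       102.3200       204.6401
  3       107.50        99.8244       299.4733
  4       107.50        97.3897       389.5588
  5     1,107.50       978.8686     4,894.3431
  Σ                  1,383.2809     5,892.8933
P = 1,383.2809; Macaulay duration = 5,892.8933 / 1,383.2809 = 4.26008 years.
Modified duration = D_Mac / (1 + y) = 4.26008 / 1.025 = 4.15618 years.

4.156 years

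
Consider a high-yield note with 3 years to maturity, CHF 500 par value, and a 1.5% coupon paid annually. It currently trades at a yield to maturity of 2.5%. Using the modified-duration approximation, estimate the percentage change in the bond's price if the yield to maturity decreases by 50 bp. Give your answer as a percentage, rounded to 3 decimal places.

Periodic yield y = 0.025. Modified duration first:
  t   CF        PV=CF/(1+0.025)^t    t·PV
  1         7.50         7.3171         7.3171
  2         7.50         7.1386        14.2772
  3       507.50       471.2642     1,413.7926
  Σ                    485.7199     1,435.3869
P = 485.7199; D_Mac = 2.95517 yrs; D_mod = 2.95517/(1+0.025) = 2.88310 yrs.
ΔP/P ≈ -D_mod · Δy = -2.88310 × (-0.005) = +0.014415 = +1.4415%.

+1.442%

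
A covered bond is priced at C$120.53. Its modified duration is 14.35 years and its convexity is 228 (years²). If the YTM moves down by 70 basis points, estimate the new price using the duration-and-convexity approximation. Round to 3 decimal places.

Duration effect: -D_mod·Δy = -14.35 × (-0.007) = +0.100450
Convexity effect: ½·C·(Δy)² = 0.5 × 228 × (-0.007)² = +0.0055860
ΔP/P ≈ +0.100450 + 0.0055860 = +0.106036
New price ≈ 120.53 × (1 + 0.106036) = 133.31051908.

C$133.311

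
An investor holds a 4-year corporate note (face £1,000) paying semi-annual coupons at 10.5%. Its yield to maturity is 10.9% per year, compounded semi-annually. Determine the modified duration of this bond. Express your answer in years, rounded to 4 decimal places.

3.1887 years

Periodic yield y = 0.0545. First find Macaulay duration:
  t   CF        PV=CF/(1+0.0545)^t    t·PV
  1        52.50        49.7866        49.7866
  2        52.50        47.2135        94.4270
  3        52.50        44.7733       134.3200
  4        52.50        42.4593       169.8373
  5        52.50        40.2649       201.3244
  6        52.50        38.1839       229.1031
  7        52.50        36.2104       253.4727
  8     1,052.50       688.4136     5,507.3087
  Σ                    987.3055     6,639.5799
P = 987.3055; Macaulay duration = 6,639.5799 / 987.3055 = 6.72495 half-year periods = 3.36247 years.
Modified duration = D_Mac / (1 + y) = 3.36247 / 1.0545 = 3.18869 years.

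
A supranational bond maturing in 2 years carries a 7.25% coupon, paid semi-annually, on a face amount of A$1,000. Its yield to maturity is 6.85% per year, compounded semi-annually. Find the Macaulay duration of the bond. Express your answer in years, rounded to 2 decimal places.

1.90 years

Periodic yield y = 0.03425. Discount each cash flow and weight by its period:
  t   CF        PV=CF/(1+0.03425)^t    t·PV
  1        36.25        35.0496        35.0496
  2        36.25        33.8889        67.7777
  3        36.25        32.7666        98.2998
  4     1,036.25       905.6542     3,622.6170
  Σ                  1,007.3593     3,823.7440
Price P = Σ PV = 1,007.3593.
Macaulay duration = Σ(t·PV) / P = 3,823.7440 / 1,007.3593 = 3.79581 half-year periods.
In years: 3.79581 / 2 = 1.89790 years.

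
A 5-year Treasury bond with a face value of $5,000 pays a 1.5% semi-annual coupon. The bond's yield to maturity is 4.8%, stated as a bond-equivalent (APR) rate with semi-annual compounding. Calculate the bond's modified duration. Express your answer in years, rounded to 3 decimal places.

4.706 years

Periodic yield y = 0.024. First find Macaulay duration:
  t   CF        PV=CF/(1+0.024)^t    t·PV
  1        37.50        36.6211        36.6211
  2        37.50        35.7628        71.5256
  3        37.50        34.9246       104.7738
  4        37.50        34.1061       136.4242
  5        37.50        33.3067       166.5335
  6        37.50        32.5261       195.1564
  7        37.50        31.7637       222.3461
  8        37.50        31.0193       248.1542
  9        37.50        30.2923       272.6303
  10    5,037.50     3,973.8868    39,738.8681
  Σ                  4,274.2094    41,193.0333
P = 4,274.2094; Macaulay duration = 41,193.0333 / 4,274.2094 = 9.63758 half-year periods = 4.81879 years.
Modified duration = D_Mac / (1 + y) = 4.81879 / 1.024 = 4.70585 years.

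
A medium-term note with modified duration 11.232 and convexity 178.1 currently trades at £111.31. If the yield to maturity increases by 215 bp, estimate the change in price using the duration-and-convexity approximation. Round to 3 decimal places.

-£22.298

Duration effect: -D_mod·Δy = -11.232 × (+0.0215) = -0.241488
Convexity effect: ½·C·(Δy)² = 0.5 × 178.1 × (0.0215)² = +0.0411633625
ΔP/P ≈ -0.241488 + 0.0411633625 = -0.2003246375
ΔP ≈ 111.31 × (-0.2003246375) = -22.298135400125.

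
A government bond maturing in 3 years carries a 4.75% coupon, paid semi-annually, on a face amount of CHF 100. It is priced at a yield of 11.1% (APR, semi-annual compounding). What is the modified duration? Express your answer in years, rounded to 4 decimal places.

2.6651 years

Periodic yield y = 0.0555. First find Macaulay duration:
  t   CF        PV=CF/(1+0.0555)^t    t·PV
  1        2.375         2.2501         2.2501
  2        2.375         2.1318         4.2636
  3        2.375         2.0197         6.0591
  4        2.375         1.9135         7.6540
  5        2.375         1.8129         9.0645
  6      102.375        74.0363       444.2176
  Σ                     84.1643       473.5089
P = 84.1643; Macaulay duration = 473.5089 / 84.1643 = 5.62601 half-year periods = 2.81300 years.
Modified duration = D_Mac / (1 + y) = 2.81300 / 1.0555 = 2.66509 years.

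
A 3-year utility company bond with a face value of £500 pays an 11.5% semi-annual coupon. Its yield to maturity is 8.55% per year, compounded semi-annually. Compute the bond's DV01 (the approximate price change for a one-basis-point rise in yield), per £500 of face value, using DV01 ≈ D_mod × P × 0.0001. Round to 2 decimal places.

Periodic yield y = 0.04275.
  t   CF        PV=CF/(1+0.04275)^t    t·PV
  1        28.75        27.5713        27.5713
  2        28.75        26.4410        52.8819
  3        28.75        25.3570        76.0709
  4        28.75        24.3174        97.2696
  5        28.75        23.3204       116.6022
  6       528.75       411.3099     2,467.8596
  Σ                    538.3170     2,838.2555
P = 538.3170; D_Mac = 5.27246 half-year periods = 2.63623 yrs; D_mod = 2.52815 yrs.
DV01 ≈ 2.52815 × 538.3170 × 0.0001 = 0.136095.

£0.14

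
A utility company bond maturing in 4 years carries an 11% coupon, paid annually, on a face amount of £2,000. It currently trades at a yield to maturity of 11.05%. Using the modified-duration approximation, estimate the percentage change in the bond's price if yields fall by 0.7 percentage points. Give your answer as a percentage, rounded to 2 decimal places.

+2.17%

Periodic yield y = 0.1105. Modified duration first:
  t   CF        PV=CF/(1+0.1105)^t    t·PV
  1       220.00       198.1090       198.1090
  2       220.00       178.3962       356.7924
  3       220.00       160.6449       481.9348
  4     2,220.00     1,459.7508     5,839.0032
  Σ                  1,996.9009     6,875.8393
P = 1,996.9009; D_Mac = 3.44326 yrs; D_mod = 3.44326/(1+0.1105) = 3.10064 yrs.
ΔP/P ≈ -D_mod · Δy = -3.10064 × (-0.007) = +0.021704 = +2.1704%.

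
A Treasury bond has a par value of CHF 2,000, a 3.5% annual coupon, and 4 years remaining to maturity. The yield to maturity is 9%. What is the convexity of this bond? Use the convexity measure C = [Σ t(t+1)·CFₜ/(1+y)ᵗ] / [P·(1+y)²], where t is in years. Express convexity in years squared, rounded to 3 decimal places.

With y = 0.09:
  t   CF        PV=CF/(1+0.09)^t    t·PV        t(t+1)·PV
  1        70.00        64.2202        64.2202         128.4404
  2        70.00        58.9176       117.8352         353.5056
  3        70.00        54.0528       162.1585         648.6341
  4     2,070.00     1,466.4402     5,865.7607      29,328.8037
  Σ                  1,643.6308     6,209.9747      30,459.3838
P = 1,643.6308.
Convexity = Σ t(t+1)·PV / [P·(1+y)²] = 30,459.3838 / (1,643.6308 × 1.188100) = 15.59782.

15.598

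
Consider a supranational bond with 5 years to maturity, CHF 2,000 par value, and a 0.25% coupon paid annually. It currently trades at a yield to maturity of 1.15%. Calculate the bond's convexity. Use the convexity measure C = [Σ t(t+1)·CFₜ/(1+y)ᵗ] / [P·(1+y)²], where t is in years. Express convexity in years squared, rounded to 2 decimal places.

With y = 0.0115:
  t   CF        PV=CF/(1+0.0115)^t    t·PV        t(t+1)·PV
  1         5.00         4.9432         4.9432           9.8863
  2         5.00         4.8870         9.7739          29.3217
  3         5.00         4.8314        14.4942          57.9767
  4         5.00         4.7765        19.1059          95.5293
  5     2,005.00     1,893.5856     9,467.9280      56,807.5679
  Σ                  1,913.0236     9,516.2451      57,000.2819
P = 1,913.0236.
Convexity = Σ t(t+1)·PV / [P·(1+y)²] = 57,000.2819 / (1,913.0236 × 1.023132) = 29.12225.

29.12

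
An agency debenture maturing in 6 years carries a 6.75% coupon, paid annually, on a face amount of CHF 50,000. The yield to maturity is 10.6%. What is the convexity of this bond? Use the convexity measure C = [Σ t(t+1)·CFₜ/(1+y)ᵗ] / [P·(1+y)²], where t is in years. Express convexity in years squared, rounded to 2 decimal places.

27.09

With y = 0.106:
  t   CF        PV=CF/(1+0.106)^t    t·PV        t(t+1)·PV
  1     3,375.00     3,051.5371     3,051.5371       6,103.0741
  2     3,375.00     2,759.0751     5,518.1502      16,554.4507
  3     3,375.00     2,494.6430     7,483.9289      29,935.7155
  4     3,375.00     2,255.5542     9,022.2168      45,111.0842
  5     3,375.00     2,039.3799    10,196.8997      61,181.3981
  6    53,375.00    29,161.3165   174,967.8989   1,224,775.2922
  Σ                 41,761.5058   210,240.6316   1,383,661.0148
P = 41,761.5058.
Convexity = Σ t(t+1)·PV / [P·(1+y)²] = 1,383,661.0148 / (41,761.5058 × 1.223236) = 27.08590.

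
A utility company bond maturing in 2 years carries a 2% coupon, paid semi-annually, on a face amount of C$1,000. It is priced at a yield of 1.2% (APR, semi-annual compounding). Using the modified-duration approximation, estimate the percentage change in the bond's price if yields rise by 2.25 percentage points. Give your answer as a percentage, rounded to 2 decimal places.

-4.41%

Periodic yield y = 0.006. Modified duration first:
  t   CF        PV=CF/(1+0.006)^t    t·PV
  1        10.00         9.9404         9.9404
  2        10.00         9.8811        19.7621
  3        10.00         9.8221        29.4664
  4     1,010.00       986.1193     3,944.4771
  Σ                  1,015.7629     4,003.6460
P = 1,015.7629; D_Mac = 3.94152 half-year periods = 1.97076 yrs; D_mod = 1.97076/(1+0.006) = 1.95900 yrs.
ΔP/P ≈ -D_mod · Δy = -1.95900 × (+0.0225) = -0.044078 = -4.4078%.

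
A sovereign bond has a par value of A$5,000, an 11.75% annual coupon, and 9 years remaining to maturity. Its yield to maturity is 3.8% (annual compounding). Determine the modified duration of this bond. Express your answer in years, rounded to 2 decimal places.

6.41 years

Periodic yield y = 0.038. First find Macaulay duration:
  t   CF        PV=CF/(1+0.038)^t    t·PV
  1       587.50       565.9923       565.9923
  2       587.50       545.2720     1,090.5439
  3       587.50       525.3102     1,575.9305
  4       587.50       506.0792     2,024.3167
  5       587.50       487.5522     2,437.7609
  6       587.50       469.7034     2,818.2207
  7       587.50       452.5081     3,167.5570
  8       587.50       435.9423     3,487.5387
  9     5,587.50     3,994.3062    35,948.7558
  Σ                  7,982.6659    53,116.6164
P = 7,982.6659; Macaulay duration = 53,116.6164 / 7,982.6659 = 6.65399 years.
Modified duration = D_Mac / (1 + y) = 6.65399 / 1.038 = 6.41040 years.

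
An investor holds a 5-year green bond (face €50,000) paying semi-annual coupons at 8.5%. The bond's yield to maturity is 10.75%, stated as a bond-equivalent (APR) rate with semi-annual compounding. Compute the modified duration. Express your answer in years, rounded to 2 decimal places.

3.92 years

Periodic yield y = 0.05375. First find Macaulay duration:
  t   CF        PV=CF/(1+0.05375)^t    t·PV
  1     2,125.00     2,016.6074     2,016.6074
  2     2,125.00     1,913.7436     3,827.4873
  3     2,125.00     1,816.1268     5,448.3805
  4     2,125.00     1,723.4893     6,893.9571
  5     2,125.00     1,635.5770     8,177.8850
  6     2,125.00     1,552.1490     9,312.8940
  7     2,125.00     1,472.9765    10,310.8356
  8     2,125.00     1,397.8425    11,182.7398
  9     2,125.00     1,326.5409    11,938.8681
  10   52,125.00    30,879.4952   308,794.9517
  Σ                 45,734.5481   377,904.6063
P = 45,734.5481; Macaulay duration = 377,904.6063 / 45,734.5481 = 8.26300 half-year periods = 4.13150 years.
Modified duration = D_Mac / (1 + y) = 4.13150 / 1.05375 = 3.92076 years.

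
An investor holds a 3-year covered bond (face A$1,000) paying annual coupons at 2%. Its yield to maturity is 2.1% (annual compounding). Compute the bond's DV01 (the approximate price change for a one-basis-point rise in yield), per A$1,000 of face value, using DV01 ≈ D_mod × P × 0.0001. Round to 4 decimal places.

Periodic yield y = 0.021.
  t   CF        PV=CF/(1+0.021)^t    t·PV
  1        20.00        19.5886        19.5886
  2        20.00        19.1857        38.3715
  3     1,020.00       958.3473     2,875.0420
  Σ                    997.1217     2,933.0022
P = 997.1217; D_Mac = 2.94147 yrs; D_mod = 2.88097 yrs.
DV01 ≈ 2.88097 × 997.1217 × 0.0001 = 0.287268.

A$0.2873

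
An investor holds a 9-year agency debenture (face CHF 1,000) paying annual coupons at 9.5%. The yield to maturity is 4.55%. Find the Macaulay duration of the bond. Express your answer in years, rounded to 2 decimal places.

Periodic yield y = 0.0455. Discount each cash flow and weight by its year:
  t   CF        PV=CF/(1+0.0455)^t    t·PV
  1        95.00        90.8656        90.8656
  2        95.00        86.9112       173.8223
  3        95.00        83.1288       249.3864
  4        95.00        79.5110       318.0442
  5        95.00        76.0507       380.2537
  6        95.00        72.7410       436.4461
  7        95.00        69.5753       487.0274
  8        95.00        66.5474       532.3795
  9     1,095.00       733.6650     6,602.9847
  Σ                  1,358.9961     9,271.2099
Price P = Σ PV = 1,358.9961.
Macaulay duration = Σ(t·PV) / P = 9,271.2099 / 1,358.9961 = 6.82210 years.

6.82 years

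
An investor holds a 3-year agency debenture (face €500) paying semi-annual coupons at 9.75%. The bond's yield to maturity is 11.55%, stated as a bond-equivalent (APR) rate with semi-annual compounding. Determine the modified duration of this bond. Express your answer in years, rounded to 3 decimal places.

Periodic yield y = 0.05775. First find Macaulay duration:
  t   CF        PV=CF/(1+0.05775)^t    t·PV
  1       24.375        23.0442        23.0442
  2       24.375        21.7861        43.5721
  3       24.375        20.5966        61.7898
  4       24.375        19.4721        77.8883
  5       24.375        18.4090        92.0448
  6      524.375       374.4068     2,246.4410
  Σ                    477.7147     2,544.7803
P = 477.7147; Macaulay duration = 2,544.7803 / 477.7147 = 5.32699 half-year periods = 2.66349 years.
Modified duration = D_Mac / (1 + y) = 2.66349 / 1.05775 = 2.51807 years.

2.518 years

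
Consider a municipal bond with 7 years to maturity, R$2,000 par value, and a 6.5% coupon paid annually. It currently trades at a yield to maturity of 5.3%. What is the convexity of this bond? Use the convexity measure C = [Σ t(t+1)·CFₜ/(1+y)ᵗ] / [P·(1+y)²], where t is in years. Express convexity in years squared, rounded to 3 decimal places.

39.880

With y = 0.053:
  t   CF        PV=CF/(1+0.053)^t    t·PV        t(t+1)·PV
  1       130.00       123.4568       123.4568         246.9136
  2       130.00       117.2429       234.4858         703.4575
  3       130.00       111.3418       334.0254       1,336.1016
  4       130.00       105.7377       422.9508       2,114.7540
  5       130.00       100.4157       502.0784       3,012.4701
  6       130.00        95.3615       572.1691       4,005.1835
  7     2,130.00     1,483.8193    10,386.7348      83,093.8788
  Σ                  2,137.3757    12,575.9011      94,512.7591
P = 2,137.3757.
Convexity = Σ t(t+1)·PV / [P·(1+y)²] = 94,512.7591 / (2,137.3757 × 1.108809) = 39.87979.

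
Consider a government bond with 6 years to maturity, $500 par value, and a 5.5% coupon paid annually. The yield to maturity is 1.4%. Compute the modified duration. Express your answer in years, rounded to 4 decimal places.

5.2790 years

Periodic yield y = 0.014. First find Macaulay duration:
  t   CF        PV=CF/(1+0.014)^t    t·PV
  1        27.50        27.1203        27.1203
  2        27.50        26.7459        53.4917
  3        27.50        26.3766        79.1298
  4        27.50        26.0124       104.0497
  5        27.50        25.6533       128.2664
  6       527.50       485.2826     2,911.6957
  Σ                    617.1911     3,303.7537
P = 617.1911; Macaulay duration = 3,303.7537 / 617.1911 = 5.35289 years.
Modified duration = D_Mac / (1 + y) = 5.35289 / 1.014 = 5.27898 years.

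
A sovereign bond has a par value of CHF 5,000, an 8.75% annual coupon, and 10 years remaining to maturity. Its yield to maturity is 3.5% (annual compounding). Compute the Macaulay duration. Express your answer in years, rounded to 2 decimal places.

7.58 years

Periodic yield y = 0.035. Discount each cash flow and weight by its year:
  t   CF        PV=CF/(1+0.035)^t    t·PV
  1       437.50       422.7053       422.7053
  2       437.50       408.4109       816.8219
  3       437.50       394.5999     1,183.7998
  4       437.50       381.2560     1,525.0239
  5       437.50       368.3633     1,841.8163
  6       437.50       355.9065     2,135.4392
  7       437.50       343.8710     2,407.0973
  8       437.50       332.2426     2,657.9404
  9       437.50       321.0073     2,889.0657
  10    5,437.50     3,854.7460    38,547.4605
  Σ                  7,183.1089    54,427.1703
Price P = Σ PV = 7,183.1089.
Macaulay duration = Σ(t·PV) / P = 54,427.1703 / 7,183.1089 = 7.57710 years.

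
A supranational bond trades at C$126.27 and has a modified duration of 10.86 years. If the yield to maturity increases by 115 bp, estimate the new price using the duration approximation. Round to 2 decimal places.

C$110.50

Duration approximation: ΔP/P ≈ -D_mod · Δy = -10.86 × (+0.0115) = -0.124890.
New price ≈ 126.27 × (1 - 0.124890) = 110.5001397.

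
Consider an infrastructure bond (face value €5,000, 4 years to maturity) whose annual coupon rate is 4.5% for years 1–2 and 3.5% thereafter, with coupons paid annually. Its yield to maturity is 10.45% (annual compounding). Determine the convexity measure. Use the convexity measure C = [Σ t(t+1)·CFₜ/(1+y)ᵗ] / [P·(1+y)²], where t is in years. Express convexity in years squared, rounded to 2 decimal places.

With y = 0.1045:
  t   CF        PV=CF/(1+0.1045)^t    t·PV        t(t+1)·PV
  1       225.00       203.7121       203.7121         407.4242
  2       225.00       184.4383       368.8766       1,106.6297
  3       175.00       129.8796       389.6388       1,558.5550
  4     5,175.00     3,477.3425    13,909.3702      69,546.8508
  Σ                  3,995.3725    14,871.5976      72,619.4597
P = 3,995.3725.
Convexity = Σ t(t+1)·PV / [P·(1+y)²] = 72,619.4597 / (3,995.3725 × 1.219920) = 14.89925.

14.90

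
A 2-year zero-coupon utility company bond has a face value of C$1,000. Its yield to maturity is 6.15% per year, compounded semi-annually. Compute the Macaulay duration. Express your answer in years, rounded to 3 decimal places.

2.000 years

A zero-coupon bond has a single cash flow at maturity, so its Macaulay duration equals its maturity: 2 years.
(Equivalently: 4 semi-annual periods ÷ 2 = 2 years.)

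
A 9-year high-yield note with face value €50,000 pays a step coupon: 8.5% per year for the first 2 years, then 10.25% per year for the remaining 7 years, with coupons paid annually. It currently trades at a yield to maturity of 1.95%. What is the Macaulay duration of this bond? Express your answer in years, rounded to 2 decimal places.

7.05 years

Periodic yield y = 0.0195. Discount each cash flow and weight by its year:
  t   CF        PV=CF/(1+0.0195)^t    t·PV
  1     4,250.00     4,168.7102     4,168.7102
  2     4,250.00     4,088.9751     8,177.9503
  3     5,125.00     4,836.5110    14,509.5330
  4     5,125.00     4,744.0029    18,976.0117
  5     5,125.00     4,653.2643    23,266.3214
  6     5,125.00     4,564.2612    27,385.5671
  7     5,125.00     4,476.9605    31,338.7232
  8     5,125.00     4,391.3295    35,130.6363
  9    55,125.00    46,330.1313   416,971.1821
  Σ                 82,254.1460   579,924.6354
Price P = Σ PV = 82,254.1460.
Macaulay duration = Σ(t·PV) / P = 579,924.6354 / 82,254.1460 = 7.05040 years.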